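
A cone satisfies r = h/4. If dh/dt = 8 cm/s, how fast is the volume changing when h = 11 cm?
121π/2 cm³/s

V = (1/3)π(h/4)²h = πh³/48
dV/dt = πh²/16 · 8
At h = 11: dV/dt = 121π/2 cm³/s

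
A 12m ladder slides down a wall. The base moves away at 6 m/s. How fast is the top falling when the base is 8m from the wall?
12√5/5 ≈ 5.367 m/s

x² + y² = 12²
2x·dx/dt + 2y·dy/dt = 0
dy/dt = -x/y · dx/dt = -8/(4√5) · 6 = -12√5/5 m/s
The top is descending at 12√5/5 ≈ 5.367 m/s.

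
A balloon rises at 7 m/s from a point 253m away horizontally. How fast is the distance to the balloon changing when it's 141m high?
987√83890/83890 ≈ 3.408 m/s

z² = 253² + y²
z = √(253² + 141²) = √83890
dz/dt = y/z · dy/dt = 141/√83890 · 7 = 987√83890/83890 ≈ 3.408 m/s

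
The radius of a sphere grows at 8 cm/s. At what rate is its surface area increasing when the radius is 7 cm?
448π cm²/s

S = 4πr²
dS/dt = dS/dr · dr/dt = 8πr · 8
At r = 7: dS/dt = 448π cm²/s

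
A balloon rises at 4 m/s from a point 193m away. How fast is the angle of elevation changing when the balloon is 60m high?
0.018899 rad/s

tan(θ) = y/193
sec²(θ) · dθ/dt = (1/193) · dy/dt
dθ/dt = cos²(θ)/193 · 4 = 193/(193² + 60²) · 4
dθ/dt = 0.018899 rad/s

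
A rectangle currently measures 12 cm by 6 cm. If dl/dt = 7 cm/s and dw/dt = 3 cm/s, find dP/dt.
20 cm/s

P = 2(l + w)
dP/dt = 2(dl/dt + dw/dt) = 2(7 + 3) = 20 cm/s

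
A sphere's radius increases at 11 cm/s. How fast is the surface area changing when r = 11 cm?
968π cm²/s

S = 4πr²
dS/dt = dS/dr · dr/dt = 8πr · 11
At r = 11: dS/dt = 968π cm²/s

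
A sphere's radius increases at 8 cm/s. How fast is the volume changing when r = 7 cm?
1568π cm³/s

V = (4/3)πr³
dV/dt = dV/dr · dr/dt = 4πr² · 8
At r = 7: dV/dt = 1568π cm³/s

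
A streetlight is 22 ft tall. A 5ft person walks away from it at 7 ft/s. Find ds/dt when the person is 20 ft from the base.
35/17 ft/s

By similar triangles: 22/(x+s) = 5/s
Solving: s = 5x/17
ds/dt = 5/17 · dx/dt = 5/17 · 7 = 35/17 ft/s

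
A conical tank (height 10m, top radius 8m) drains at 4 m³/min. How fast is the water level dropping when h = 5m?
1/(4π) ≈ 0.07958 m/min

r/h = 8/10, so r = (4/5)h
V = (1/3)πr²h = (1/3)π((4/5)h)²h = (16/75)πh³
dV/dh = (16/25)πh²
dh/dt = (dV/dt)/(dV/dh) = -4/((16/25)π·5²) = -1/(4π) m/min
The level is dropping at 1/(4π) ≈ 0.07958 m/min.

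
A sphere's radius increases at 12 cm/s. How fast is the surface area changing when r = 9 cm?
864π cm²/s

S = 4πr²
dS/dt = dS/dr · dr/dt = 8πr · 12
At r = 9: dS/dt = 864π cm²/s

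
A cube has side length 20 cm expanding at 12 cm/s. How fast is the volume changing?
14400 cm³/s

V = s³
dV/dt = 3s² · ds/dt = 3·20²·12 = 14400 cm³/s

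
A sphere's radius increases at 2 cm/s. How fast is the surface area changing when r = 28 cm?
448π cm²/s

S = 4πr²
dS/dt = dS/dr · dr/dt = 8πr · 2
At r = 28: dS/dt = 448π cm²/s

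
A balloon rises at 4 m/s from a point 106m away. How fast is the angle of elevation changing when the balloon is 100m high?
0.019966 rad/s

tan(θ) = y/106
sec²(θ) · dθ/dt = (1/106) · dy/dt
dθ/dt = cos²(θ)/106 · 4 = 106/(106² + 100²) · 4
dθ/dt = 0.019966 rad/s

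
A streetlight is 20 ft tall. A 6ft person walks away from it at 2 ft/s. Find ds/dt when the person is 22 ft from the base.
6/7 ft/s

By similar triangles: 20/(x+s) = 6/s
Solving: s = 6x/14
ds/dt = 6/14 · dx/dt = 3/7 · 2 = 6/7 ft/s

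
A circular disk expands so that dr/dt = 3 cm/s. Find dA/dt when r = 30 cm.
180π cm²/s

A = πr²
dA/dt = 2πr · dr/dt = 2π(30)(3) = 180π cm²/s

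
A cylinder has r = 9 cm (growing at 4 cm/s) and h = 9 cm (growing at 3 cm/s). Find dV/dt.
891π cm³/s

V = πr²h
dV/dt = 2πrh·dr/dt + πr²·dh/dt
= 2π(9)(9)(4) + π(9)²(3)
= 891π cm³/s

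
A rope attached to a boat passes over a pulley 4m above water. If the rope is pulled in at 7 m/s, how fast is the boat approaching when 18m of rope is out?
9√77/11 ≈ 7.18 m/s

rope² = x² + 4²
x = √(18² - 4²) = 2√77
dx/dt = (rope/x) · d(rope)/dt = (18/(2√77)) · (-7) = -9√77/11 m/s
The boat approaches at 9√77/11 ≈ 7.18 m/s.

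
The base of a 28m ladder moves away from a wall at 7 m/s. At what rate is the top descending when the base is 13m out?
91√615/615 ≈ 3.669 m/s

x² + y² = 28²
2x·dx/dt + 2y·dy/dt = 0
dy/dt = -x/y · dx/dt = -13/√615 · 7 = -91√615/615 m/s
The top is descending at 91√615/615 ≈ 3.669 m/s.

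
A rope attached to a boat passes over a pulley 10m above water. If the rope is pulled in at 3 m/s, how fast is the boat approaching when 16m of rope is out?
8√39/13 ≈ 3.843 m/s

rope² = x² + 10²
x = √(16² - 10²) = 2√39
dx/dt = (rope/x) · d(rope)/dt = (16/(2√39)) · (-3) = -8√39/13 m/s
The boat approaches at 8√39/13 ≈ 3.843 m/s.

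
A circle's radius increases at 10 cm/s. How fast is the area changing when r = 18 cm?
360π cm²/s

A = πr²
dA/dt = 2πr · dr/dt = 2π(18)(10) = 360π cm²/s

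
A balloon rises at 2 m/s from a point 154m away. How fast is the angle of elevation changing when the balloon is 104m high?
0.008919 rad/s

tan(θ) = y/154
sec²(θ) · dθ/dt = (1/154) · dy/dt
dθ/dt = cos²(θ)/154 · 2 = 154/(154² + 104²) · 2
dθ/dt = 0.008919 rad/s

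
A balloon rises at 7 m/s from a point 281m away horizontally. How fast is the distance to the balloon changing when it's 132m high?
924√96385/96385 ≈ 2.976 m/s

z² = 281² + y²
z = √(281² + 132²) = √96385
dz/dt = y/z · dy/dt = 132/√96385 · 7 = 924√96385/96385 ≈ 2.976 m/s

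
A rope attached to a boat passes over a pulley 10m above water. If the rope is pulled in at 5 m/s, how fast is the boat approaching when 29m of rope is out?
145√741/741 ≈ 5.327 m/s

rope² = x² + 10²
x = √(29² - 10²) = √741
dx/dt = (rope/x) · d(rope)/dt = (29/√741) · (-5) = -145√741/741 m/s
The boat approaches at 145√741/741 ≈ 5.327 m/s.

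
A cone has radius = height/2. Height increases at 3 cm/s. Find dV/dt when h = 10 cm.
75π cm³/s

V = (1/3)π(h/2)²h = πh³/12
dV/dt = πh²/4 · 3
At h = 10: dV/dt = 75π cm³/s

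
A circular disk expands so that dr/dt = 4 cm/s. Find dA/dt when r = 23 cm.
184π cm²/s

A = πr²
dA/dt = 2πr · dr/dt = 2π(23)(4) = 184π cm²/s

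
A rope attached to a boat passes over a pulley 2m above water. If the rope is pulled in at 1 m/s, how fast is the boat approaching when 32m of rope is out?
16√255/255 ≈ 1.002 m/s

rope² = x² + 2²
x = √(32² - 2²) = 2√255
dx/dt = (rope/x) · d(rope)/dt = (32/(2√255)) · (-1) = -16√255/255 m/s
The boat approaches at 16√255/255 ≈ 1.002 m/s.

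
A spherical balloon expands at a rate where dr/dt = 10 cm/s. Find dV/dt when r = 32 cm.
40960π cm³/s

V = (4/3)πr³
dV/dt = dV/dr · dr/dt = 4πr² · 10
At r = 32: dV/dt = 40960π cm³/s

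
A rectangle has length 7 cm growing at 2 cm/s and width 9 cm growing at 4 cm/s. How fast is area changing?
46 cm²/s

A = lw
dA/dt = w·dl/dt + l·dw/dt = 9·2 + 7·4 = 46 cm²/s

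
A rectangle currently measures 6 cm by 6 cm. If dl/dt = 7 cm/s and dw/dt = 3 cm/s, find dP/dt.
20 cm/s

P = 2(l + w)
dP/dt = 2(dl/dt + dw/dt) = 2(7 + 3) = 20 cm/s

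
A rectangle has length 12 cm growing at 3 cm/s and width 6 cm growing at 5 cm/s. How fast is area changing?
78 cm²/s

A = lw
dA/dt = w·dl/dt + l·dw/dt = 6·3 + 12·5 = 78 cm²/s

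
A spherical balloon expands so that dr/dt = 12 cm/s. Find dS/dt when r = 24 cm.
2304π cm²/s

S = 4πr²
dS/dt = dS/dr · dr/dt = 8πr · 12
At r = 24: dS/dt = 2304π cm²/s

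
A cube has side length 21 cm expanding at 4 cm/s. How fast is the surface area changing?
1008 cm²/s

A = 6s²
dA/dt = 12s · ds/dt = 12·21·4 = 1008 cm²/s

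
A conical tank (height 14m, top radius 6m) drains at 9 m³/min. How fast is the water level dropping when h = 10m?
49/(100π) ≈ 0.156 m/min

r/h = 6/14, so r = (3/7)h
V = (1/3)πr²h = (1/3)π((3/7)h)²h = (3/49)πh³
dV/dh = (9/49)πh²
dh/dt = (dV/dt)/(dV/dh) = -9/((9/49)π·10²) = -49/(100π) m/min
The level is dropping at 49/(100π) ≈ 0.156 m/min.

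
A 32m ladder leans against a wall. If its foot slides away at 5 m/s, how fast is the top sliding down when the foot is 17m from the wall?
17√15/21 ≈ 3.135 m/s

x² + y² = 32²
2x·dx/dt + 2y·dy/dt = 0
dy/dt = -x/y · dx/dt = -17/(7√15) · 5 = -17√15/21 m/s
The top is descending at 17√15/21 ≈ 3.135 m/s.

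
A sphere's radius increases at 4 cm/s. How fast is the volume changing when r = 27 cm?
11664π cm³/s

V = (4/3)πr³
dV/dt = dV/dr · dr/dt = 4πr² · 4
At r = 27: dV/dt = 11664π cm³/s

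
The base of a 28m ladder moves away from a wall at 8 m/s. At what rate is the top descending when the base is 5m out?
40√759/759 ≈ 1.452 m/s

x² + y² = 28²
2x·dx/dt + 2y·dy/dt = 0
dy/dt = -x/y · dx/dt = -5/√759 · 8 = -40√759/759 m/s
The top is descending at 40√759/759 ≈ 1.452 m/s.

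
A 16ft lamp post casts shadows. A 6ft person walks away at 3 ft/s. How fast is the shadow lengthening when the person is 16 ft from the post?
9/5 ft/s

By similar triangles: 16/(x+s) = 6/s
Solving: s = 6x/10
ds/dt = 6/10 · dx/dt = 3/5 · 3 = 9/5 ft/s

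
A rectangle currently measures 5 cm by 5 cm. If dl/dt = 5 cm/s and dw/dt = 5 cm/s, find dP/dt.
20 cm/s

P = 2(l + w)
dP/dt = 2(dl/dt + dw/dt) = 2(5 + 5) = 20 cm/s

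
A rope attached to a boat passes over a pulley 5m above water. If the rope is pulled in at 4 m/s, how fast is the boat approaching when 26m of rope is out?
104√651/651 ≈ 4.076 m/s

rope² = x² + 5²
x = √(26² - 5²) = √651
dx/dt = (rope/x) · d(rope)/dt = (26/√651) · (-4) = -104√651/651 m/s
The boat approaches at 104√651/651 ≈ 4.076 m/s.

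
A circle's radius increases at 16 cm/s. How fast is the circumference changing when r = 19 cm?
32π cm/s

C = 2πr
dC/dt = 2π · dr/dt = 2π · 16 = 32π cm/s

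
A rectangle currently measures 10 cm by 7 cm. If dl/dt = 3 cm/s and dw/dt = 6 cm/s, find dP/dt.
18 cm/s

P = 2(l + w)
dP/dt = 2(dl/dt + dw/dt) = 2(3 + 6) = 18 cm/s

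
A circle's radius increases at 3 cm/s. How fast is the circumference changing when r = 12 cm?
6π cm/s

C = 2πr
dC/dt = 2π · dr/dt = 2π · 3 = 6π cm/s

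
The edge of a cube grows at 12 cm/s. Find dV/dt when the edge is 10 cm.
3600 cm³/s

V = s³
dV/dt = 3s² · ds/dt = 3·10²·12 = 3600 cm³/s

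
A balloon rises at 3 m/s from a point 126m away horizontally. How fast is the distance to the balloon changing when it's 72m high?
12√65/65 ≈ 1.488 m/s

z² = 126² + y²
z = √(126² + 72²) = 18√65
dz/dt = y/z · dy/dt = 72/(18√65) · 3 = 12√65/65 ≈ 1.488 m/s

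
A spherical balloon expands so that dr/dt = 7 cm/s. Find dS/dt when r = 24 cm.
1344π cm²/s

S = 4πr²
dS/dt = dS/dr · dr/dt = 8πr · 7
At r = 24: dS/dt = 1344π cm²/s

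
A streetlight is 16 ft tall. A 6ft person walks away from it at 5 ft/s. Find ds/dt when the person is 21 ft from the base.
3 ft/s

By similar triangles: 16/(x+s) = 6/s
Solving: s = 6x/10
ds/dt = 6/10 · dx/dt = 3/5 · 5 = 3 ft/s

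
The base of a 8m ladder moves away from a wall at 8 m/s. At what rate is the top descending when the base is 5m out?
40√39/39 ≈ 6.405 m/s

x² + y² = 8²
2x·dx/dt + 2y·dy/dt = 0
dy/dt = -x/y · dx/dt = -5/√39 · 8 = -40√39/39 m/s
The top is descending at 40√39/39 ≈ 6.405 m/s.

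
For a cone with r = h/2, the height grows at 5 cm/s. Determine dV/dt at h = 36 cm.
1620π cm³/s

V = (1/3)π(h/2)²h = πh³/12
dV/dt = πh²/4 · 5
At h = 36: dV/dt = 1620π cm³/s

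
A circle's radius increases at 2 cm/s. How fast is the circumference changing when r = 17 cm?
4π cm/s

C = 2πr
dC/dt = 2π · dr/dt = 2π · 2 = 4π cm/s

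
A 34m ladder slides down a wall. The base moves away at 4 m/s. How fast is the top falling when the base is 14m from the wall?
7√15/15 ≈ 1.807 m/s

x² + y² = 34²
2x·dx/dt + 2y·dy/dt = 0
dy/dt = -x/y · dx/dt = -14/(8√15) · 4 = -7√15/15 m/s
The top is descending at 7√15/15 ≈ 1.807 m/s.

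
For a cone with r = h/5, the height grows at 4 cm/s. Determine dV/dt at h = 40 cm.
256π cm³/s

V = (1/3)π(h/5)²h = πh³/75
dV/dt = πh²/25 · 4
At h = 40: dV/dt = 256π cm³/s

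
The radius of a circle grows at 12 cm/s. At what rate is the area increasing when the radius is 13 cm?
312π cm²/s

A = πr²
dA/dt = 2πr · dr/dt = 2π(13)(12) = 312π cm²/s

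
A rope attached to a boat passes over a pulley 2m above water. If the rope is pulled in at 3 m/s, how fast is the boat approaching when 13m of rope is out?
13√165/55 ≈ 3.036 m/s

rope² = x² + 2²
x = √(13² - 2²) = √165
dx/dt = (rope/x) · d(rope)/dt = (13/√165) · (-3) = -13√165/55 m/s
The boat approaches at 13√165/55 ≈ 3.036 m/s.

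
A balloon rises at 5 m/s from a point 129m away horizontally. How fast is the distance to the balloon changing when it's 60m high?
100√2249/2249 ≈ 2.109 m/s

z² = 129² + y²
z = √(129² + 60²) = 3√2249
dz/dt = y/z · dy/dt = 60/(3√2249) · 5 = 100√2249/2249 ≈ 2.109 m/s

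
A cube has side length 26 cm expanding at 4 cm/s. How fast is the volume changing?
8112 cm³/s

V = s³
dV/dt = 3s² · ds/dt = 3·26²·4 = 8112 cm³/s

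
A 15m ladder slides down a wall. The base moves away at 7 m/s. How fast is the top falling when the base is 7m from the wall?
49√11/44 ≈ 3.694 m/s

x² + y² = 15²
2x·dx/dt + 2y·dy/dt = 0
dy/dt = -x/y · dx/dt = -7/(4√11) · 7 = -49√11/44 m/s
The top is descending at 49√11/44 ≈ 3.694 m/s.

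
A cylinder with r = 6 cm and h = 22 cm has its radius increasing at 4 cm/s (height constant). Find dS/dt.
272π cm²/s

S = 2πrh + 2πr² (lateral + bases)
dS/dt = (2πh + 4πr)·dr/dt = (2π·22 + 4π·6)·4
= 272π cm²/s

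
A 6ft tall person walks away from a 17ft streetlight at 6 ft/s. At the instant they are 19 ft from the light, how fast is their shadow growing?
36/11 ft/s

By similar triangles: 17/(x+s) = 6/s
Solving: s = 6x/11
ds/dt = 6/11 · dx/dt = 6/11 · 6 = 36/11 ft/s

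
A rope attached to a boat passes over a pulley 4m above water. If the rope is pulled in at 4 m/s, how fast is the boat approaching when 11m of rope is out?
44√105/105 ≈ 4.294 m/s

rope² = x² + 4²
x = √(11² - 4²) = √105
dx/dt = (rope/x) · d(rope)/dt = (11/√105) · (-4) = -44√105/105 m/s
The boat approaches at 44√105/105 ≈ 4.294 m/s.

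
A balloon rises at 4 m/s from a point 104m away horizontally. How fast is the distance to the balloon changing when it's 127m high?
508√26945/26945 ≈ 3.095 m/s

z² = 104² + y²
z = √(104² + 127²) = √26945
dz/dt = y/z · dy/dt = 127/√26945 · 4 = 508√26945/26945 ≈ 3.095 m/s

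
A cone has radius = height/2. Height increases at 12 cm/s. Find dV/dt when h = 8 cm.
192π cm³/s

V = (1/3)π(h/2)²h = πh³/12
dV/dt = πh²/4 · 12
At h = 8: dV/dt = 192π cm³/s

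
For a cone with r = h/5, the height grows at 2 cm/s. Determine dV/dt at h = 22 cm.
968π/25 cm³/s

V = (1/3)π(h/5)²h = πh³/75
dV/dt = πh²/25 · 2
At h = 22: dV/dt = 968π/25 cm³/s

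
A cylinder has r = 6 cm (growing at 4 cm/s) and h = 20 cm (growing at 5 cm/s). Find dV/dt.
1140π cm³/s

V = πr²h
dV/dt = 2πrh·dr/dt + πr²·dh/dt
= 2π(6)(20)(4) + π(6)²(5)
= 1140π cm³/s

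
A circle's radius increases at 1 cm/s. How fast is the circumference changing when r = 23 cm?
2π cm/s

C = 2πr
dC/dt = 2π · dr/dt = 2π · 1 = 2π cm/s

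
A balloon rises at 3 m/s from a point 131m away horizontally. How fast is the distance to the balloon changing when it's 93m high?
279√25810/25810 ≈ 1.737 m/s

z² = 131² + y²
z = √(131² + 93²) = √25810
dz/dt = y/z · dy/dt = 93/√25810 · 3 = 279√25810/25810 ≈ 1.737 m/s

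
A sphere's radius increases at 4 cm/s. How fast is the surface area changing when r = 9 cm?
288π cm²/s

S = 4πr²
dS/dt = dS/dr · dr/dt = 8πr · 4
At r = 9: dS/dt = 288π cm²/s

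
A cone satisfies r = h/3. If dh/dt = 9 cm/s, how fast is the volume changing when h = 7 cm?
49π cm³/s

V = (1/3)π(h/3)²h = πh³/27
dV/dt = πh²/9 · 9
At h = 7: dV/dt = 49π cm³/s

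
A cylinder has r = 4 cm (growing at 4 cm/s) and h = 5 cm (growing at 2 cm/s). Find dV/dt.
192π cm³/s

V = πr²h
dV/dt = 2πrh·dr/dt + πr²·dh/dt
= 2π(4)(5)(4) + π(4)²(2)
= 192π cm³/s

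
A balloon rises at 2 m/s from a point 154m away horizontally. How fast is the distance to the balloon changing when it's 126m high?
9√202/101 ≈ 1.266 m/s

z² = 154² + y²
z = √(154² + 126²) = 14√202
dz/dt = y/z · dy/dt = 126/(14√202) · 2 = 9√202/101 ≈ 1.266 m/s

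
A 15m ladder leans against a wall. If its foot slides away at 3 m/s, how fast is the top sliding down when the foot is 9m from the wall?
9/4 = 2.25 m/s

x² + y² = 15²
2x·dx/dt + 2y·dy/dt = 0
dy/dt = -x/y · dx/dt = -9/12 · 3 = -9/4 m/s
The top is descending at 9/4 = 2.25 m/s.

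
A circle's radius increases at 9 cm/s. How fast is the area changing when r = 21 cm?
378π cm²/s

A = πr²
dA/dt = 2πr · dr/dt = 2π(21)(9) = 378π cm²/s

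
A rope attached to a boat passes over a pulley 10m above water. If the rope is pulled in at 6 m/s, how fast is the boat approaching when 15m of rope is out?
18√5/5 ≈ 8.05 m/s

rope² = x² + 10²
x = √(15² - 10²) = 5√5
dx/dt = (rope/x) · d(rope)/dt = (15/(5√5)) · (-6) = -18√5/5 m/s
The boat approaches at 18√5/5 ≈ 8.05 m/s.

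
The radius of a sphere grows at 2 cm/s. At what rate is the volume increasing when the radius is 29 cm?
6728π cm³/s

V = (4/3)πr³
dV/dt = dV/dr · dr/dt = 4πr² · 2
At r = 29: dV/dt = 6728π cm³/s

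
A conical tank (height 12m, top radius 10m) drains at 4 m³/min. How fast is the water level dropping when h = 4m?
9/(25π) ≈ 0.1146 m/min

r/h = 10/12, so r = (5/6)h
V = (1/3)πr²h = (1/3)π((5/6)h)²h = (25/108)πh³
dV/dh = (25/36)πh²
dh/dt = (dV/dt)/(dV/dh) = -4/((25/36)π·4²) = -9/(25π) m/min
The level is dropping at 9/(25π) ≈ 0.1146 m/min.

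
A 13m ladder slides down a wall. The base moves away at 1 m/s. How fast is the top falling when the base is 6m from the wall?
6√133/133 ≈ 0.5203 m/s

x² + y² = 13²
2x·dx/dt + 2y·dy/dt = 0
dy/dt = -x/y · dx/dt = -6/√133 · 1 = -6√133/133 m/s
The top is descending at 6√133/133 ≈ 0.5203 m/s.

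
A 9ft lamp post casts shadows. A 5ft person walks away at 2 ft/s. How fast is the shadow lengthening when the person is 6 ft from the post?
5/2 ft/s

By similar triangles: 9/(x+s) = 5/s
Solving: s = 5x/4
ds/dt = 5/4 · dx/dt = 5/4 · 2 = 5/2 ft/s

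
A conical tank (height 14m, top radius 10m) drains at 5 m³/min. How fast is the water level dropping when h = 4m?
49/(80π) ≈ 0.195 m/min

r/h = 10/14, so r = (5/7)h
V = (1/3)πr²h = (1/3)π((5/7)h)²h = (25/147)πh³
dV/dh = (25/49)πh²
dh/dt = (dV/dt)/(dV/dh) = -5/((25/49)π·4²) = -49/(80π) m/min
The level is dropping at 49/(80π) ≈ 0.195 m/min.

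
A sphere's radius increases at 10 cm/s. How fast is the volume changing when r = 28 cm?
31360π cm³/s

V = (4/3)πr³
dV/dt = dV/dr · dr/dt = 4πr² · 10
At r = 28: dV/dt = 31360π cm³/s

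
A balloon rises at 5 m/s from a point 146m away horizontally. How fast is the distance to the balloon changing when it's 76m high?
190√6773/6773 ≈ 2.309 m/s

z² = 146² + y²
z = √(146² + 76²) = 2√6773
dz/dt = y/z · dy/dt = 76/(2√6773) · 5 = 190√6773/6773 ≈ 2.309 m/s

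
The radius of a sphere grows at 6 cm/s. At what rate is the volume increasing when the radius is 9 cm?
1944π cm³/s

V = (4/3)πr³
dV/dt = dV/dr · dr/dt = 4πr² · 6
At r = 9: dV/dt = 1944π cm³/s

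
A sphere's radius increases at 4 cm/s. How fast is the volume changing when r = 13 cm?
2704π cm³/s

V = (4/3)πr³
dV/dt = dV/dr · dr/dt = 4πr² · 4
At r = 13: dV/dt = 2704π cm³/s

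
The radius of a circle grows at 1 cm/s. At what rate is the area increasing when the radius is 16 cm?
32π cm²/s

A = πr²
dA/dt = 2πr · dr/dt = 2π(16)(1) = 32π cm²/s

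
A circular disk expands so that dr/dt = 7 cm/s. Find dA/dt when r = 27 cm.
378π cm²/s

A = πr²
dA/dt = 2πr · dr/dt = 2π(27)(7) = 378π cm²/s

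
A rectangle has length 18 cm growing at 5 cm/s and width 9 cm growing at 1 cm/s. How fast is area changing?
63 cm²/s

A = lw
dA/dt = w·dl/dt + l·dw/dt = 9·5 + 18·1 = 63 cm²/s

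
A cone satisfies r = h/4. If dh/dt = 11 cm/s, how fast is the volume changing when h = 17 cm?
3179π/16 cm³/s

V = (1/3)π(h/4)²h = πh³/48
dV/dt = πh²/16 · 11
At h = 17: dV/dt = 3179π/16 cm³/s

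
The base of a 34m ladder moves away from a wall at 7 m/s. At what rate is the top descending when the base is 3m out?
21√1147/1147 ≈ 0.6201 m/s

x² + y² = 34²
2x·dx/dt + 2y·dy/dt = 0
dy/dt = -x/y · dx/dt = -3/√1147 · 7 = -21√1147/1147 m/s
The top is descending at 21√1147/1147 ≈ 0.6201 m/s.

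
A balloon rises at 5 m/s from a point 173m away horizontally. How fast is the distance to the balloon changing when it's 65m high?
325√34154/34154 ≈ 1.759 m/s

z² = 173² + y²
z = √(173² + 65²) = √34154
dz/dt = y/z · dy/dt = 65/√34154 · 5 = 325√34154/34154 ≈ 1.759 m/s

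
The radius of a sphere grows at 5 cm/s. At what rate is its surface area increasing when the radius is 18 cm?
720π cm²/s

S = 4πr²
dS/dt = dS/dr · dr/dt = 8πr · 5
At r = 18: dS/dt = 720π cm²/s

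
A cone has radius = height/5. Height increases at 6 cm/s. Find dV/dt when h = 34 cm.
6936π/25 cm³/s

V = (1/3)π(h/5)²h = πh³/75
dV/dt = πh²/25 · 6
At h = 34: dV/dt = 6936π/25 cm³/s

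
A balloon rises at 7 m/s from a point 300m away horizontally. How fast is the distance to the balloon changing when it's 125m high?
35/13 ≈ 2.692 m/s

z² = 300² + y²
z = √(300² + 125²) = 325
dz/dt = y/z · dy/dt = 125/325 · 7 = 35/13 ≈ 2.692 m/s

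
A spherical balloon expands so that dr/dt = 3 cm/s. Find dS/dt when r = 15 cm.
360π cm²/s

S = 4πr²
dS/dt = dS/dr · dr/dt = 8πr · 3
At r = 15: dS/dt = 360π cm²/s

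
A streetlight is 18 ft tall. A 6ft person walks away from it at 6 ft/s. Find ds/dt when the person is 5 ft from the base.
3 ft/s

By similar triangles: 18/(x+s) = 6/s
Solving: s = 6x/12
ds/dt = 6/12 · dx/dt = 1/2 · 6 = 3 ft/s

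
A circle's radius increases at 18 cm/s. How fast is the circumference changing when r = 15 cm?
36π cm/s

C = 2πr
dC/dt = 2π · dr/dt = 2π · 18 = 36π cm/s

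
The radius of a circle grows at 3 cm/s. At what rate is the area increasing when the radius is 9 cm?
54π cm²/s

A = πr²
dA/dt = 2πr · dr/dt = 2π(9)(3) = 54π cm²/s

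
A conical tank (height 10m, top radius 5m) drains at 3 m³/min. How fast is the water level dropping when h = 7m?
12/(49π) ≈ 0.07795 m/min

r/h = 5/10, so r = (1/2)h
V = (1/3)πr²h = (1/3)π((1/2)h)²h = (1/12)πh³
dV/dh = (1/4)πh²
dh/dt = (dV/dt)/(dV/dh) = -3/((1/4)π·7²) = -12/(49π) m/min
The level is dropping at 12/(49π) ≈ 0.07795 m/min.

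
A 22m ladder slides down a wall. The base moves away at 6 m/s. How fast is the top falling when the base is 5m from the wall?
10√51/51 ≈ 1.4 m/s

x² + y² = 22²
2x·dx/dt + 2y·dy/dt = 0
dy/dt = -x/y · dx/dt = -5/(3√51) · 6 = -10√51/51 m/s
The top is descending at 10√51/51 ≈ 1.4 m/s.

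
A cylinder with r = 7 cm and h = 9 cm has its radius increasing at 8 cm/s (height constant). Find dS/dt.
368π cm²/s

S = 2πrh + 2πr² (lateral + bases)
dS/dt = (2πh + 4πr)·dr/dt = (2π·9 + 4π·7)·8
= 368π cm²/s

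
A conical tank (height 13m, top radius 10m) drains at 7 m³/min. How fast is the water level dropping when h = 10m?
1183/(10000π) ≈ 0.03766 m/min

r/h = 10/13, so r = (10/13)h
V = (1/3)πr²h = (1/3)π((10/13)h)²h = (100/507)πh³
dV/dh = (100/169)πh²
dh/dt = (dV/dt)/(dV/dh) = -7/((100/169)π·10²) = -1183/(10000π) m/min
The level is dropping at 1183/(10000π) ≈ 0.03766 m/min.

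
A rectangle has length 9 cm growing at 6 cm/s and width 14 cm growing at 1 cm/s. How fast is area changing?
93 cm²/s

A = lw
dA/dt = w·dl/dt + l·dw/dt = 14·6 + 9·1 = 93 cm²/s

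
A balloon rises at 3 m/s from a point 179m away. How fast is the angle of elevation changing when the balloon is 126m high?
0.011207 rad/s

tan(θ) = y/179
sec²(θ) · dθ/dt = (1/179) · dy/dt
dθ/dt = cos²(θ)/179 · 3 = 179/(179² + 126²) · 3
dθ/dt = 0.011207 rad/s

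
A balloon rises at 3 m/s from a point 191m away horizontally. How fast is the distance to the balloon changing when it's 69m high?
207√41242/41242 ≈ 1.019 m/s

z² = 191² + y²
z = √(191² + 69²) = √41242
dz/dt = y/z · dy/dt = 69/√41242 · 3 = 207√41242/41242 ≈ 1.019 m/s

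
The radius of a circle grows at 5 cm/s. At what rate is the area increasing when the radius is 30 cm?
300π cm²/s

A = πr²
dA/dt = 2πr · dr/dt = 2π(30)(5) = 300π cm²/s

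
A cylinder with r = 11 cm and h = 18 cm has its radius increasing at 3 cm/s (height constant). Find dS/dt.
240π cm²/s

S = 2πrh + 2πr² (lateral + bases)
dS/dt = (2πh + 4πr)·dr/dt = (2π·18 + 4π·11)·3
= 240π cm²/s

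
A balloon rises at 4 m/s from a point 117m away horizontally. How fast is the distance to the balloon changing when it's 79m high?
158√19930/9965 ≈ 2.238 m/s

z² = 117² + y²
z = √(117² + 79²) = √19930
dz/dt = y/z · dy/dt = 79/√19930 · 4 = 158√19930/9965 ≈ 2.238 m/s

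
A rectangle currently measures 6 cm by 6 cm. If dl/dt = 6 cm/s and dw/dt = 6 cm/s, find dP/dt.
24 cm/s

P = 2(l + w)
dP/dt = 2(dl/dt + dw/dt) = 2(6 + 6) = 24 cm/s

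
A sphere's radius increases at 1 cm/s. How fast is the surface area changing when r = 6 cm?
48π cm²/s

S = 4πr²
dS/dt = dS/dr · dr/dt = 8πr · 1
At r = 6: dS/dt = 48π cm²/s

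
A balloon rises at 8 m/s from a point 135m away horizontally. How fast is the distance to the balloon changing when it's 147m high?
196√4426/2213 ≈ 5.892 m/s

z² = 135² + y²
z = √(135² + 147²) = 3√4426
dz/dt = y/z · dy/dt = 147/(3√4426) · 8 = 196√4426/2213 ≈ 5.892 m/s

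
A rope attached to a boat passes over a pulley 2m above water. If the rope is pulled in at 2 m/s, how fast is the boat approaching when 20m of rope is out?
20√11/33 ≈ 2.01 m/s

rope² = x² + 2²
x = √(20² - 2²) = 6√11
dx/dt = (rope/x) · d(rope)/dt = (20/(6√11)) · (-2) = -20√11/33 m/s
The boat approaches at 20√11/33 ≈ 2.01 m/s.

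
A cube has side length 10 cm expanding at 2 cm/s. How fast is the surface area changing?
240 cm²/s

A = 6s²
dA/dt = 12s · ds/dt = 12·10·2 = 240 cm²/s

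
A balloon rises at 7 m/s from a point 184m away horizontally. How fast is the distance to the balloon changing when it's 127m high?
889√49985/49985 ≈ 3.976 m/s

z² = 184² + y²
z = √(184² + 127²) = √49985
dz/dt = y/z · dy/dt = 127/√49985 · 7 = 889√49985/49985 ≈ 3.976 m/s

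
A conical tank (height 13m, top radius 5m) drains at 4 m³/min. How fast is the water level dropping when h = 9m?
676/(2025π) ≈ 0.1063 m/min

r/h = 5/13, so r = (5/13)h
V = (1/3)πr²h = (1/3)π((5/13)h)²h = (25/507)πh³
dV/dh = (25/169)πh²
dh/dt = (dV/dt)/(dV/dh) = -4/((25/169)π·9²) = -676/(2025π) m/min
The level is dropping at 676/(2025π) ≈ 0.1063 m/min.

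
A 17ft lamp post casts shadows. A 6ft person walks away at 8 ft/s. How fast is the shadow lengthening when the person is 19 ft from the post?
48/11 ft/s

By similar triangles: 17/(x+s) = 6/s
Solving: s = 6x/11
ds/dt = 6/11 · dx/dt = 6/11 · 8 = 48/11 ft/s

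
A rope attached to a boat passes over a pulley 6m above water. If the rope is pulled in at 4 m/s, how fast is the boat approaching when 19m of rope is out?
76√13/65 ≈ 4.216 m/s

rope² = x² + 6²
x = √(19² - 6²) = 5√13
dx/dt = (rope/x) · d(rope)/dt = (19/(5√13)) · (-4) = -76√13/65 m/s
The boat approaches at 76√13/65 ≈ 4.216 m/s.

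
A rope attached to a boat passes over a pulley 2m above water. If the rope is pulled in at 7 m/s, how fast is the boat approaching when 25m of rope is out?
175√69/207 ≈ 7.023 m/s

rope² = x² + 2²
x = √(25² - 2²) = 3√69
dx/dt = (rope/x) · d(rope)/dt = (25/(3√69)) · (-7) = -175√69/207 m/s
The boat approaches at 175√69/207 ≈ 7.023 m/s.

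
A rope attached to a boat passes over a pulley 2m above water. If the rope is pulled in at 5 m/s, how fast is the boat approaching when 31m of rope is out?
155√957/957 ≈ 5.01 m/s

rope² = x² + 2²
x = √(31² - 2²) = √957
dx/dt = (rope/x) · d(rope)/dt = (31/√957) · (-5) = -155√957/957 m/s
The boat approaches at 155√957/957 ≈ 5.01 m/s.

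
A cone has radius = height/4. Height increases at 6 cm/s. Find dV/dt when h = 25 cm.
1875π/8 cm³/s

V = (1/3)π(h/4)²h = πh³/48
dV/dt = πh²/16 · 6
At h = 25: dV/dt = 1875π/8 cm³/s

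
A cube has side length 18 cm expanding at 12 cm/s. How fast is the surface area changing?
2592 cm²/s

A = 6s²
dA/dt = 12s · ds/dt = 12·18·12 = 2592 cm²/s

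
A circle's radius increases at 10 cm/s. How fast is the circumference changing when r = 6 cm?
20π cm/s

C = 2πr
dC/dt = 2π · dr/dt = 2π · 10 = 20π cm/s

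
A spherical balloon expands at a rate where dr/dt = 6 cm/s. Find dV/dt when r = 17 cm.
6936π cm³/s

V = (4/3)πr³
dV/dt = dV/dr · dr/dt = 4πr² · 6
At r = 17: dV/dt = 6936π cm³/s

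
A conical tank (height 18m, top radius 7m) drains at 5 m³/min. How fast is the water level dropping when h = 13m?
1620/(8281π) ≈ 0.06227 m/min

r/h = 7/18, so r = (7/18)h
V = (1/3)πr²h = (1/3)π((7/18)h)²h = (49/972)πh³
dV/dh = (49/324)πh²
dh/dt = (dV/dt)/(dV/dh) = -5/((49/324)π·13²) = -1620/(8281π) m/min
The level is dropping at 1620/(8281π) ≈ 0.06227 m/min.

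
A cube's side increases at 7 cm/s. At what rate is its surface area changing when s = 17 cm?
1428 cm²/s

A = 6s²
dA/dt = 12s · ds/dt = 12·17·7 = 1428 cm²/s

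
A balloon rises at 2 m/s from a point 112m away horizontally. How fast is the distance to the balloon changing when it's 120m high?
30√421/421 ≈ 1.462 m/s

z² = 112² + y²
z = √(112² + 120²) = 8√421
dz/dt = y/z · dy/dt = 120/(8√421) · 2 = 30√421/421 ≈ 1.462 m/s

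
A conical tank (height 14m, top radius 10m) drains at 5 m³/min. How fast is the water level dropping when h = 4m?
49/(80π) ≈ 0.195 m/min

r/h = 10/14, so r = (5/7)h
V = (1/3)πr²h = (1/3)π((5/7)h)²h = (25/147)πh³
dV/dh = (25/49)πh²
dh/dt = (dV/dt)/(dV/dh) = -5/((25/49)π·4²) = -49/(80π) m/min
The level is dropping at 49/(80π) ≈ 0.195 m/min.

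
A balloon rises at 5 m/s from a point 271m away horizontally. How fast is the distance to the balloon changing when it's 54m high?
270√76357/76357 ≈ 0.9771 m/s

z² = 271² + y²
z = √(271² + 54²) = √76357
dz/dt = y/z · dy/dt = 54/√76357 · 5 = 270√76357/76357 ≈ 0.9771 m/s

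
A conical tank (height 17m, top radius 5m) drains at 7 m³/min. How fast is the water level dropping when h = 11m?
2023/(3025π) ≈ 0.2129 m/min

r/h = 5/17, so r = (5/17)h
V = (1/3)πr²h = (1/3)π((5/17)h)²h = (25/867)πh³
dV/dh = (25/289)πh²
dh/dt = (dV/dt)/(dV/dh) = -7/((25/289)π·11²) = -2023/(3025π) m/min
The level is dropping at 2023/(3025π) ≈ 0.2129 m/min.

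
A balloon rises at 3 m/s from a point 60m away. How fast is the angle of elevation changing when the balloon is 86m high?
0.01637 rad/s

tan(θ) = y/60
sec²(θ) · dθ/dt = (1/60) · dy/dt
dθ/dt = cos²(θ)/60 · 3 = 60/(60² + 86²) · 3
dθ/dt = 0.01637 rad/s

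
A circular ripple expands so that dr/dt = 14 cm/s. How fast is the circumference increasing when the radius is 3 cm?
28π cm/s

C = 2πr
dC/dt = 2π · dr/dt = 2π · 14 = 28π cm/s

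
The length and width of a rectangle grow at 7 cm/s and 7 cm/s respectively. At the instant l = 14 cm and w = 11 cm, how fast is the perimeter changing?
28 cm/s

P = 2(l + w)
dP/dt = 2(dl/dt + dw/dt) = 2(7 + 7) = 28 cm/s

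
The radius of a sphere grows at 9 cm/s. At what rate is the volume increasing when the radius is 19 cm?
12996π cm³/s

V = (4/3)πr³
dV/dt = dV/dr · dr/dt = 4πr² · 9
At r = 19: dV/dt = 12996π cm³/s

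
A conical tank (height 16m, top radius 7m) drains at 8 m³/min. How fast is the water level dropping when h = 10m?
512/(1225π) ≈ 0.133 m/min

r/h = 7/16, so r = (7/16)h
V = (1/3)πr²h = (1/3)π((7/16)h)²h = (49/768)πh³
dV/dh = (49/256)πh²
dh/dt = (dV/dt)/(dV/dh) = -8/((49/256)π·10²) = -512/(1225π) m/min
The level is dropping at 512/(1225π) ≈ 0.133 m/min.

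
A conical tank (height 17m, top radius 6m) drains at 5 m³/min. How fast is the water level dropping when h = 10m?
289/(720π) ≈ 0.1278 m/min

r/h = 6/17, so r = (6/17)h
V = (1/3)πr²h = (1/3)π((6/17)h)²h = (12/289)πh³
dV/dh = (36/289)πh²
dh/dt = (dV/dt)/(dV/dh) = -5/((36/289)π·10²) = -289/(720π) m/min
The level is dropping at 289/(720π) ≈ 0.1278 m/min.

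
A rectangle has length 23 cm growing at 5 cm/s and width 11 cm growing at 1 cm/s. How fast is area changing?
78 cm²/s

A = lw
dA/dt = w·dl/dt + l·dw/dt = 11·5 + 23·1 = 78 cm²/s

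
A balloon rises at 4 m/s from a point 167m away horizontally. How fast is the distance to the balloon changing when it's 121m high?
242√42530/21265 ≈ 2.347 m/s

z² = 167² + y²
z = √(167² + 121²) = √42530
dz/dt = y/z · dy/dt = 121/√42530 · 4 = 242√42530/21265 ≈ 2.347 m/s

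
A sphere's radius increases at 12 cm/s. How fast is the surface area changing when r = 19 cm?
1824π cm²/s

S = 4πr²
dS/dt = dS/dr · dr/dt = 8πr · 12
At r = 19: dS/dt = 1824π cm²/s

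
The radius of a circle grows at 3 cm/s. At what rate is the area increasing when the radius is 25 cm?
150π cm²/s

A = πr²
dA/dt = 2πr · dr/dt = 2π(25)(3) = 150π cm²/s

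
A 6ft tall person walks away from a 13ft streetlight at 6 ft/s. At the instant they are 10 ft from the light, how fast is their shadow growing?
36/7 ft/s

By similar triangles: 13/(x+s) = 6/s
Solving: s = 6x/7
ds/dt = 6/7 · dx/dt = 6/7 · 6 = 36/7 ft/s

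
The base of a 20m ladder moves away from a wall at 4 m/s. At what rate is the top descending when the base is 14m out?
28√51/51 ≈ 3.921 m/s

x² + y² = 20²
2x·dx/dt + 2y·dy/dt = 0
dy/dt = -x/y · dx/dt = -14/(2√51) · 4 = -28√51/51 m/s
The top is descending at 28√51/51 ≈ 3.921 m/s.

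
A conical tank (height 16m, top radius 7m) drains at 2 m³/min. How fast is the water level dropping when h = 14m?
128/(2401π) ≈ 0.01697 m/min

r/h = 7/16, so r = (7/16)h
V = (1/3)πr²h = (1/3)π((7/16)h)²h = (49/768)πh³
dV/dh = (49/256)πh²
dh/dt = (dV/dt)/(dV/dh) = -2/((49/256)π·14²) = -128/(2401π) m/min
The level is dropping at 128/(2401π) ≈ 0.01697 m/min.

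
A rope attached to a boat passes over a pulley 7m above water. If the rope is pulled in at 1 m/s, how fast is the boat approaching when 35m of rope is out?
5√6/12 ≈ 1.021 m/s

rope² = x² + 7²
x = √(35² - 7²) = 14√6
dx/dt = (rope/x) · d(rope)/dt = (35/(14√6)) · (-1) = -5√6/12 m/s
The boat approaches at 5√6/12 ≈ 1.021 m/s.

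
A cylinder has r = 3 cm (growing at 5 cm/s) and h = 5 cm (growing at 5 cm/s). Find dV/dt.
195π cm³/s

V = πr²h
dV/dt = 2πrh·dr/dt + πr²·dh/dt
= 2π(3)(5)(5) + π(3)²(5)
= 195π cm³/s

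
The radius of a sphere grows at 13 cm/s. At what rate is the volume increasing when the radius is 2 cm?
208π cm³/s

V = (4/3)πr³
dV/dt = dV/dr · dr/dt = 4πr² · 13
At r = 2: dV/dt = 208π cm³/s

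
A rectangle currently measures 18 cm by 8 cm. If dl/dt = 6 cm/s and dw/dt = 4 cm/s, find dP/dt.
20 cm/s

P = 2(l + w)
dP/dt = 2(dl/dt + dw/dt) = 2(6 + 4) = 20 cm/s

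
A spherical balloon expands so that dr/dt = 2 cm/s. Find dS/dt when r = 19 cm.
304π cm²/s

S = 4πr²
dS/dt = dS/dr · dr/dt = 8πr · 2
At r = 19: dS/dt = 304π cm²/s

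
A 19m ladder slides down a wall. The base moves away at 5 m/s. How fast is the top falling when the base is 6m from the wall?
6√13/13 ≈ 1.664 m/s

x² + y² = 19²
2x·dx/dt + 2y·dy/dt = 0
dy/dt = -x/y · dx/dt = -6/(5√13) · 5 = -6√13/13 m/s
The top is descending at 6√13/13 ≈ 1.664 m/s.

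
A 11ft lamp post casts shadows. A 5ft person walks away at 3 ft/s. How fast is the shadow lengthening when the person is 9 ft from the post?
5/2 ft/s

By similar triangles: 11/(x+s) = 5/s
Solving: s = 5x/6
ds/dt = 5/6 · dx/dt = 5/6 · 3 = 5/2 ft/s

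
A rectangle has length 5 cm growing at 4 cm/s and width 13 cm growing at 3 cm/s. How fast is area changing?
67 cm²/s

A = lw
dA/dt = w·dl/dt + l·dw/dt = 13·4 + 5·3 = 67 cm²/s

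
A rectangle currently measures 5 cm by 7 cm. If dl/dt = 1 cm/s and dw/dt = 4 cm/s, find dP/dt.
10 cm/s

P = 2(l + w)
dP/dt = 2(dl/dt + dw/dt) = 2(1 + 4) = 10 cm/s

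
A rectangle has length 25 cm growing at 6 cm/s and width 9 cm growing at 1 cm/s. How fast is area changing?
79 cm²/s

A = lw
dA/dt = w·dl/dt + l·dw/dt = 9·6 + 25·1 = 79 cm²/s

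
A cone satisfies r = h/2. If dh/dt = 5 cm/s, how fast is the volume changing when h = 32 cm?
1280π cm³/s

V = (1/3)π(h/2)²h = πh³/12
dV/dt = πh²/4 · 5
At h = 32: dV/dt = 1280π cm³/s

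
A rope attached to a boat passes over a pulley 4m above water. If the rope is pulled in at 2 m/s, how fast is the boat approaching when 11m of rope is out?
22√105/105 ≈ 2.147 m/s

rope² = x² + 4²
x = √(11² - 4²) = √105
dx/dt = (rope/x) · d(rope)/dt = (11/√105) · (-2) = -22√105/105 m/s
The boat approaches at 22√105/105 ≈ 2.147 m/s.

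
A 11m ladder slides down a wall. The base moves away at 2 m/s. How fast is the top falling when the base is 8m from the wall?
16√57/57 ≈ 2.119 m/s

x² + y² = 11²
2x·dx/dt + 2y·dy/dt = 0
dy/dt = -x/y · dx/dt = -8/√57 · 2 = -16√57/57 m/s
The top is descending at 16√57/57 ≈ 2.119 m/s.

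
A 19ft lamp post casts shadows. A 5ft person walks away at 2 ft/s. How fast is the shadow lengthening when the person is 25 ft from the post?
5/7 ft/s

By similar triangles: 19/(x+s) = 5/s
Solving: s = 5x/14
ds/dt = 5/14 · dx/dt = 5/14 · 2 = 5/7 ft/s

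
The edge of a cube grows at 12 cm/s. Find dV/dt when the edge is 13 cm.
6084 cm³/s

V = s³
dV/dt = 3s² · ds/dt = 3·13²·12 = 6084 cm³/s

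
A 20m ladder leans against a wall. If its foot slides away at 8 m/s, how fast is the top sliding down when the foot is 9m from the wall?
72√319/319 ≈ 4.031 m/s

x² + y² = 20²
2x·dx/dt + 2y·dy/dt = 0
dy/dt = -x/y · dx/dt = -9/√319 · 8 = -72√319/319 m/s
The top is descending at 72√319/319 ≈ 4.031 m/s.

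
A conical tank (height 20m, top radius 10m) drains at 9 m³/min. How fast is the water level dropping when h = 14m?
9/(49π) ≈ 0.05847 m/min

r/h = 10/20, so r = (1/2)h
V = (1/3)πr²h = (1/3)π((1/2)h)²h = (1/12)πh³
dV/dh = (1/4)πh²
dh/dt = (dV/dt)/(dV/dh) = -9/((1/4)π·14²) = -9/(49π) m/min
The level is dropping at 9/(49π) ≈ 0.05847 m/min.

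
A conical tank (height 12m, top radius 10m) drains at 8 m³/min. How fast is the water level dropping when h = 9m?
32/(225π) ≈ 0.04527 m/min

r/h = 10/12, so r = (5/6)h
V = (1/3)πr²h = (1/3)π((5/6)h)²h = (25/108)πh³
dV/dh = (25/36)πh²
dh/dt = (dV/dt)/(dV/dh) = -8/((25/36)π·9²) = -32/(225π) m/min
The level is dropping at 32/(225π) ≈ 0.04527 m/min.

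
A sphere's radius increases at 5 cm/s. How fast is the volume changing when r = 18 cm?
6480π cm³/s

V = (4/3)πr³
dV/dt = dV/dr · dr/dt = 4πr² · 5
At r = 18: dV/dt = 6480π cm³/s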